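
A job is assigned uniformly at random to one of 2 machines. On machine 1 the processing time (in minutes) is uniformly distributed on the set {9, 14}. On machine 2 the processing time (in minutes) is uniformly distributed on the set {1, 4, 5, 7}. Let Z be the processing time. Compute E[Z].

63/8

E[Z | machine 1] = (9+14)/2 = 23/2.
E[Z | machine 2] = (1+4+5+7)/4 = 17/4.
By the law of total expectation,
E[Z] = (1/2)·(23/2) + (1/2)·(17/4) = 63/8.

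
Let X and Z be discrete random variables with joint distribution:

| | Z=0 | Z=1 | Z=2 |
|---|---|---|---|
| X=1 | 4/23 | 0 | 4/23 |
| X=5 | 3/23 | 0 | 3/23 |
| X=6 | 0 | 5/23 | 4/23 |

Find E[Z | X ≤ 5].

1

P(X ≤ 5) = 14/23.
Σ Z·P over the event = 0·(4/23) + 2·(4/23) + 0·(3/23) + 2·(3/23) = 14/23.
E[Z | X ≤ 5] = (14/23) / (14/23) = 1.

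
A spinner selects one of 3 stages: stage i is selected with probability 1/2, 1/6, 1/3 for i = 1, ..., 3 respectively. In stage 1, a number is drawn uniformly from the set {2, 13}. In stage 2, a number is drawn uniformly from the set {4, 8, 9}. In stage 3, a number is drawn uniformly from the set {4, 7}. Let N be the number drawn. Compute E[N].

E[N | stage 1] = (2+13)/2 = 15/2.
E[N | stage 2] = (4+8+9)/3 = 7.
E[N | stage 3] = (4+7)/2 = 11/2.
By the law of total expectation,
E[N] = (1/2)·(15/2) + (1/6)·(7) + (1/3)·(11/2) = 27/4.

27/4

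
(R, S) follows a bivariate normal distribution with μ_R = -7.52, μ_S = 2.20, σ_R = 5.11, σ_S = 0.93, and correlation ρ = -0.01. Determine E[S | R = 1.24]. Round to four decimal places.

2.1841

E[S | R=x] = μ_S + ρ(σ_S/σ_R)(x − μ_R) for jointly normal variables.
E[S | R=1.24] = 2.20 + (-0.01)·(0.93/5.11)·(1.24 − (-7.52)) = 2.20 + (-0.00182)·(8.76) = 2.1841.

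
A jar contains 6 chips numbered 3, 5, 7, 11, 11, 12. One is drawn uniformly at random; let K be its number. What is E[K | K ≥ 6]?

P(K ≥ 6) = 2/3.
Σ over the event: 7·1/6 + 11·1/3 + 12·1/6 = 41/6.
E[K | K ≥ 6] = (41/6) / (2/3) = 41/4.

41/4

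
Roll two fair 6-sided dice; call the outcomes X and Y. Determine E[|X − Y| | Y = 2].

Outcomes with Y = 2: (1,2), (2,2), (3,2), (4,2), (5,2), (6,2), each with probability 1/36.
E[|X − Y| | Y = 2] = (1 + 0 + 1 + 2 + 3 + 4) / 6 = 11/6.

11/6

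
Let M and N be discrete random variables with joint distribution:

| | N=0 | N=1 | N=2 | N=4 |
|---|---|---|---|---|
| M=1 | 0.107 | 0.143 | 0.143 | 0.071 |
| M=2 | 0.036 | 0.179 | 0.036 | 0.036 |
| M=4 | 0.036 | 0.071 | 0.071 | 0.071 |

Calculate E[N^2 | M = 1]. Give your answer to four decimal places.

P(M = 1) = 0.464.
Σ N^2·P over the event = 0·(0.107) + 1·(0.143) + 4·(0.143) + 16·(0.071) = 1.851.
E[N^2 | M = 1] = (1.851) / (0.464) = 3.9892.

3.9892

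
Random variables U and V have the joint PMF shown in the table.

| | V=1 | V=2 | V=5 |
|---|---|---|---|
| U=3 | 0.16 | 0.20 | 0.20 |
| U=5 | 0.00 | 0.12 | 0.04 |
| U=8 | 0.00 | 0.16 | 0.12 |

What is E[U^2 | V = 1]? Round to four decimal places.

9.0000

P(V = 1) = 0.16.
Summing U^2·P(U=x,V=y) over the conditioning event gives 1.44.
E[U^2 | V = 1] = (1.44) / (0.16) = 9.0000.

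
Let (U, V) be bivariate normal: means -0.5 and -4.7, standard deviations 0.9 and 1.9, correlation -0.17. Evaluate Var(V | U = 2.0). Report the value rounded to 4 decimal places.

3.5057

The conditional variance in a bivariate normal is σ_V²(1 − ρ²), independent of x.
Var(V | U=2.0) = (1.9)²·(1 − (-0.17)²) = 3.61·0.9711 = 3.5057.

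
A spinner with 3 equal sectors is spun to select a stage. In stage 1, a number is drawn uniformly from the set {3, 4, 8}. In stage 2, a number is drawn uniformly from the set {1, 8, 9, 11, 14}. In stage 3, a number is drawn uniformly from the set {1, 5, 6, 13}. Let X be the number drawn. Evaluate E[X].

E[X | stage 1] = (3+4+8)/3 = 5.
E[X | stage 2] = (1+8+9+11+14)/5 = 43/5.
E[X | stage 3] = (1+5+6+13)/4 = 25/4.
E[X] = (1/3)·(5) + (1/3)·(43/5) + (1/3)·(25/4) = 397/60.

397/60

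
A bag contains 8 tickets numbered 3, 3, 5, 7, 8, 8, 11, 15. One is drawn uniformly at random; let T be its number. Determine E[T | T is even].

8

P(T is even) = 1/4.
Σ over the event: 8·1/4 = 2.
E[T | T is even] = (2) / (1/4) = 8.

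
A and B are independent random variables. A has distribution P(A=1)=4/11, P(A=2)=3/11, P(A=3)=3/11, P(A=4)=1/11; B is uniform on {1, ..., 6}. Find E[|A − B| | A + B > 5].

P(A + B > 5) = 17/33.
Summing |A−B|·P(x,y) over outcomes with A + B > 5 gives 29/22.
E[|A − B| | A + B > 5] = (29/22) / (17/33) = 87/34.

87/34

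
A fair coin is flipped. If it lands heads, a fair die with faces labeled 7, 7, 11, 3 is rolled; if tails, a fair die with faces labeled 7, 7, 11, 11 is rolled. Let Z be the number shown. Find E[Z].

8

E[Z | heads] = (7+7+11+3)/4 = 7.
E[Z | tails] = (7+7+11+11)/4 = 9.
By the law of total expectation,
E[Z] = (1/2)·(7) + (1/2)·(9) = 8.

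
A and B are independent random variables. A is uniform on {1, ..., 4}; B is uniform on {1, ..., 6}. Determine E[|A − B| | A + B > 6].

Outcomes with A + B > 6: (1,6), (2,5), (2,6), (3,4), (3,5), (3,6), (4,3), (4,4), (4,5), (4,6), each with probability 1/24.
E[|A − B| | A + B > 6] = (5 + 3 + 4 + 1 + 2 + 3 + 1 + 0 + 1 + 2) / 10 = 11/5.

11/5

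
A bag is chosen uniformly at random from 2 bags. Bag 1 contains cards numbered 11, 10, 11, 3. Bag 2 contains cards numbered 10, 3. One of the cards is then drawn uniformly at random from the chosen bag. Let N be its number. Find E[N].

61/8

E[N | bag 1] = (11+10+11+3)/4 = 35/4.
E[N | bag 2] = (10+3)/2 = 13/2.
By the law of total expectation,
E[N] = (1/2)·(35/4) + (1/2)·(13/2) = 61/8.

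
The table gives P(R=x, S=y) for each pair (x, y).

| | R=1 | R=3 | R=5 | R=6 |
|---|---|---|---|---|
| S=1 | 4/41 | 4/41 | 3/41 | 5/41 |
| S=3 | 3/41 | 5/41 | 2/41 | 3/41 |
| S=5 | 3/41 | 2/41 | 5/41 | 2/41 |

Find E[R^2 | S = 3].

206/13

P(S = 3) = 13/41.
Σ R^2·P over the event = 1·(3/41) + 9·(5/41) + 25·(2/41) + 36·(3/41) = 206/41.
E[R^2 | S = 3] = (206/41) / (13/41) = 206/13.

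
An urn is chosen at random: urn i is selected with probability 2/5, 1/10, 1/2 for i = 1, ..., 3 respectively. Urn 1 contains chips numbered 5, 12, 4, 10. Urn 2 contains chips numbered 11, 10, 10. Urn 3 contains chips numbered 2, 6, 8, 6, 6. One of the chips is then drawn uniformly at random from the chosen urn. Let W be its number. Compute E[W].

104/15

E[W | urn 1] = (5+12+4+10)/4 = 31/4.
E[W | urn 2] = (11+10+10)/3 = 31/3.
E[W | urn 3] = (2+6+8+6+6)/5 = 28/5.
By the law of total expectation,
E[W] = (2/5)·(31/4) + (1/10)·(31/3) + (1/2)·(28/5) = 104/15.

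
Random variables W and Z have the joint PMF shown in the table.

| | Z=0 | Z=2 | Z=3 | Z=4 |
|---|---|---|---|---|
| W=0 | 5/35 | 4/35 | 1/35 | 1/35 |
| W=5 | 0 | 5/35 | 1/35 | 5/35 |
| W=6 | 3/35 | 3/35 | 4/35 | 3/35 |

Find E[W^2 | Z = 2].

P(Z = 2) = 12/35.
Summing W^2·P(W=x,Z=y) over the conditioning event gives 233/35.
E[W^2 | Z = 2] = (233/35) / (12/35) = 233/12.

233/12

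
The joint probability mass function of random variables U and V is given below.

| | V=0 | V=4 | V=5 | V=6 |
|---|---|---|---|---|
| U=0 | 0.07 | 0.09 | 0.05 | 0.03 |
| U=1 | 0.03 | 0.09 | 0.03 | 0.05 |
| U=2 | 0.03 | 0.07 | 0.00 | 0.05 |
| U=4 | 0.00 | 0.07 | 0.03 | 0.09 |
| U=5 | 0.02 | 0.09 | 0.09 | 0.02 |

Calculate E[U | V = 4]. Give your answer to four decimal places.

2.3415

P(V = 4) = 0.41.
Σ U·P over the event = 0·(0.09) + 1·(0.09) + 2·(0.07) + 4·(0.07) + 5·(0.09) = 0.96.
E[U | V = 4] = (0.96) / (0.41) = 2.3415.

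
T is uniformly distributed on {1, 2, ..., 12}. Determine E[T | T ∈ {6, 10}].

P(T ∈ {6, 10}) = 1/6.
Σ over the event: 6·1/12 + 10·1/12 = 4/3.
E[T | T ∈ {6, 10}] = (4/3) / (1/6) = 8.

8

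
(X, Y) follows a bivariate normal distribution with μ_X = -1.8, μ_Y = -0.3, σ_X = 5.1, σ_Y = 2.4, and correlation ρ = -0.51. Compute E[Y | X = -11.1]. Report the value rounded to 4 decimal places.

1.9320

E[Y | X=x] = μ_Y + ρ(σ_Y/σ_X)(x − μ_X) for jointly normal variables.
E[Y | X=-11.1] = -0.3 + (-0.51)·(2.4/5.1)·(-11.1 − (-1.8)) = -0.3 + (-0.24)·(-9.3) = 1.9320.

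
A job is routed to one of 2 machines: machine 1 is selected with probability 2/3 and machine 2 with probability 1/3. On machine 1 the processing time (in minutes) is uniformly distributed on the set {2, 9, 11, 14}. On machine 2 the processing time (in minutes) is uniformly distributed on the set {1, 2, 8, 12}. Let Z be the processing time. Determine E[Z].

E[Z | machine 1] = (2+9+11+14)/4 = 9.
E[Z | machine 2] = (1+2+8+12)/4 = 23/4.
E[Z] = (2/3)·(9) + (1/3)·(23/4) = 95/12.

95/12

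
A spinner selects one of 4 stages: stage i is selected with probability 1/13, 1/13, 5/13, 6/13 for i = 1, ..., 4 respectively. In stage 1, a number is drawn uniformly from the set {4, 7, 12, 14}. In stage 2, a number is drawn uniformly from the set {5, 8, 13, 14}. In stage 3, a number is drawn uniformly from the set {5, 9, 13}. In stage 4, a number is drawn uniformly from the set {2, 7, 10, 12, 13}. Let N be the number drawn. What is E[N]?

E[N | stage 1] = (4+7+12+14)/4 = 37/4.
E[N | stage 2] = (5+8+13+14)/4 = 10.
E[N | stage 3] = (5+9+13)/3 = 9.
E[N | stage 4] = (2+7+10+12+13)/5 = 44/5.
By the law of total expectation,
E[N] = (1/13)·(37/4) + (1/13)·(10) + (5/13)·(9) + (6/13)·(44/5) = 2341/260.

2341/260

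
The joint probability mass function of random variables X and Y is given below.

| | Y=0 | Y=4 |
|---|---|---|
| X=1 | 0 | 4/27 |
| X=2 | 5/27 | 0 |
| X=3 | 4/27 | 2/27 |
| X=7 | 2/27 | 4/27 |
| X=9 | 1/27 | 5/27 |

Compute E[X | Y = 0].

P(Y = 0) = 4/9.
Σ X·P over the event = 2·(5/27) + 3·(4/27) + 7·(2/27) + 9·(1/27) = 5/3.
E[X | Y = 0] = (5/3) / (4/9) = 15/4.

15/4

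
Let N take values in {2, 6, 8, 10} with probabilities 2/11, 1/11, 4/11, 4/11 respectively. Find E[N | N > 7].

P(N > 7) = 8/11.
Σ over the event: 8·4/11 + 10·4/11 = 72/11.
E[N | N > 7] = (72/11) / (8/11) = 9.

9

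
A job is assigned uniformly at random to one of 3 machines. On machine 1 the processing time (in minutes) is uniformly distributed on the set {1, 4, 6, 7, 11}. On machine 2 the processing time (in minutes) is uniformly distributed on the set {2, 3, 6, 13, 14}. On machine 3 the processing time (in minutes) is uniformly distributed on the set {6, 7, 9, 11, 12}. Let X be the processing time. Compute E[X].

E[X | machine 1] = (1+4+6+7+11)/5 = 29/5.
E[X | machine 2] = (2+3+6+13+14)/5 = 38/5.
E[X | machine 3] = (6+7+9+11+12)/5 = 9.
E[X] = (1/3)·(29/5) + (1/3)·(38/5) + (1/3)·(9) = 112/15.

112/15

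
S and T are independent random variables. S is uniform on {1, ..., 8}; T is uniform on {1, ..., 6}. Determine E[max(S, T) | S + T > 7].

173/27

P(S + T > 7) = 9/16.
Summing max(S,T)·P(x,y) over outcomes with S + T > 7 gives 173/48.
E[max(S, T) | S + T > 7] = (173/48) / (9/16) = 173/27.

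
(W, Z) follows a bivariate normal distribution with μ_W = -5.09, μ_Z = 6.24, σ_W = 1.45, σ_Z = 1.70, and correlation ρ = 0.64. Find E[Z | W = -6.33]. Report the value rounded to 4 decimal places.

E[Z | W=x] = μ_Z + ρ(σ_Z/σ_W)(x − μ_W) for jointly normal variables.
E[Z | W=-6.33] = 6.24 + (0.64)·(1.70/1.45)·(-6.33 − (-5.09)) = 6.24 + (0.75034)·(-1.24) = 5.3096.

5.3096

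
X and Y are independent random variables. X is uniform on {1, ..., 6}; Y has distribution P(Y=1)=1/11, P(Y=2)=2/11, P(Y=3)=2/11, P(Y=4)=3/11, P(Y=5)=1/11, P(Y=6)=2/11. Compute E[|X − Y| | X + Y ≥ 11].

3/5

P(X + Y ≥ 11) = 5/66.
Summing |X−Y|·P(x,y) over outcomes with X + Y ≥ 11 gives 1/22.
E[|X − Y| | X + Y ≥ 11] = (1/22) / (5/66) = 3/5.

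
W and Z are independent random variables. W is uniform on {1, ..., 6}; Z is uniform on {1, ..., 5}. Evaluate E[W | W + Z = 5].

5/2

P(W + Z = 5) = 2/15.
Summing W·P(x,y) over outcomes with W + Z = 5 gives 1/3.
E[W | W + Z = 5] = (1/3) / (2/15) = 5/2.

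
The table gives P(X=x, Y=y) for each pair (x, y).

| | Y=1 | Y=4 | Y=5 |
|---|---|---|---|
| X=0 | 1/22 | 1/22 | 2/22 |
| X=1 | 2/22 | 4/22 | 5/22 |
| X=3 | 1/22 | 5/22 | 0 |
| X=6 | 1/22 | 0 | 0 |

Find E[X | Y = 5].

5/7

P(Y = 5) = 7/22.
Σ X·P over the event = 0·(2/22) + 1·(5/22) = 5/22.
E[X | Y = 5] = (5/22) / (7/22) = 5/7.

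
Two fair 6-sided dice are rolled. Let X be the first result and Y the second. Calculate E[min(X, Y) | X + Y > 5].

3

P(X + Y > 5) = 13/18.
Summing min(X,Y)·P(x,y) over outcomes with X + Y > 5 gives 13/6.
E[min(X, Y) | X + Y > 5] = (13/6) / (13/18) = 3.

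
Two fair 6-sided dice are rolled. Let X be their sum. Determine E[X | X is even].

P(X is even) = 1/2.
Σ over the event: 2·1/36 + 4·1/12 + 6·5/36 + 8·5/36 + 10·1/12 + 12·1/36 = 7/2.
E[X | X is even] = (7/2) / (1/2) = 7.

7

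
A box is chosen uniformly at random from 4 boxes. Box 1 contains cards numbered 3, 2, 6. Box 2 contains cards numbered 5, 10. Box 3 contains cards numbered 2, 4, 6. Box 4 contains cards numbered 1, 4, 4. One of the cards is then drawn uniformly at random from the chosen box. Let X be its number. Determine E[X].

109/24

E[X | box 1] = (3+2+6)/3 = 11/3.
E[X | box 2] = (5+10)/2 = 15/2.
E[X | box 3] = (2+4+6)/3 = 4.
E[X | box 4] = (1+4+4)/3 = 3.
E[X] = (1/4)·(11/3) + (1/4)·(15/2) + (1/4)·(4) + (1/4)·(3) = 109/24.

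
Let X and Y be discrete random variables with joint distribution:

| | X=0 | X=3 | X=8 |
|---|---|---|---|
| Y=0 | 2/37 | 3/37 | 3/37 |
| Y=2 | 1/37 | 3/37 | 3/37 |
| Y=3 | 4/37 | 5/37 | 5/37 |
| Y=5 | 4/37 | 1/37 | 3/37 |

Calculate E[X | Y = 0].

33/8

P(Y = 0) = 8/37.
Σ X·P over the event = 0·(2/37) + 3·(3/37) + 8·(3/37) = 33/37.
E[X | Y = 0] = (33/37) / (8/37) = 33/8.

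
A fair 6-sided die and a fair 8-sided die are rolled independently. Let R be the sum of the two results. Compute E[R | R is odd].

P(R is odd) = 1/2.
Σ over the event: 3·1/24 + 5·1/12 + 7·1/8 + 9·1/8 + 11·1/12 + 13·1/24 = 4.
E[R | R is odd] = (4) / (1/2) = 8.

8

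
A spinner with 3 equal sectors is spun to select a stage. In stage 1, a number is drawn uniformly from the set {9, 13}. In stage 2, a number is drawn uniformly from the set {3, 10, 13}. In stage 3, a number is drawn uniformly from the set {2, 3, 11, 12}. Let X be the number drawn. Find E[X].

E[X | stage 1] = (9+13)/2 = 11.
E[X | stage 2] = (3+10+13)/3 = 26/3.
E[X | stage 3] = (2+3+11+12)/4 = 7.
E[X] = (1/3)·(11) + (1/3)·(26/3) + (1/3)·(7) = 80/9.

80/9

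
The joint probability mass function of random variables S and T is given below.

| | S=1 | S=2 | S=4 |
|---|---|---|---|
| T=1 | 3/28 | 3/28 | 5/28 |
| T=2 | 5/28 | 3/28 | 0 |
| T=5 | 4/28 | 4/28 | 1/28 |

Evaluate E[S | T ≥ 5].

16/9

P(T ≥ 5) = 9/28.
Summing S·P(S=x,T=y) over the conditioning event gives 4/7.
E[S | T ≥ 5] = (4/7) / (9/28) = 16/9.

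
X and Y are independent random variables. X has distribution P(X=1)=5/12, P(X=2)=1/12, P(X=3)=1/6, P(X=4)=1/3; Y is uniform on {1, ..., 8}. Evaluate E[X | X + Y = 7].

29/12

P(X + Y = 7) = 1/8.
Summing X·P(x,y) over outcomes with X + Y = 7 gives 29/96.
E[X | X + Y = 7] = (29/96) / (1/8) = 29/12.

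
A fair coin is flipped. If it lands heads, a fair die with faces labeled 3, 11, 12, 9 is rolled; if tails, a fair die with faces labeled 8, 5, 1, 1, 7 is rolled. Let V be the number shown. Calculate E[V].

E[V | heads] = (3+11+12+9)/4 = 35/4.
E[V | tails] = (8+5+1+1+7)/5 = 22/5.
E[V] = (1/2)·(35/4) + (1/2)·(22/5) = 263/40.

263/40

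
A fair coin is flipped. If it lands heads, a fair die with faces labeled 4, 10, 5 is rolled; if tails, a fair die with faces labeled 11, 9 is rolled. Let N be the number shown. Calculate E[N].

E[N | heads] = (4+10+5)/3 = 19/3.
E[N | tails] = (11+9)/2 = 10.
E[N] = (1/2)·(19/3) + (1/2)·(10) = 49/6.

49/6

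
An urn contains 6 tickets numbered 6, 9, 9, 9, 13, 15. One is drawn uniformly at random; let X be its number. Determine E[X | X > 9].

P(X > 9) = 1/3.
Σ over the event: 13·1/6 + 15·1/6 = 14/3.
E[X | X > 9] = (14/3) / (1/3) = 14.

14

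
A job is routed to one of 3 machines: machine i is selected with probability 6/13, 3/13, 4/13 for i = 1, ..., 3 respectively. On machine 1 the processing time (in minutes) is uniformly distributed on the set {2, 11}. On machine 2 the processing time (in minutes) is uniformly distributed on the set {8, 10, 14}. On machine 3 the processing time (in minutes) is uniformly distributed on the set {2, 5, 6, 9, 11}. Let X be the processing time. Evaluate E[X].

487/65

E[X | machine 1] = (2+11)/2 = 13/2.
E[X | machine 2] = (8+10+14)/3 = 32/3.
E[X | machine 3] = (2+5+6+9+11)/5 = 33/5.
E[X] = (6/13)·(13/2) + (3/13)·(32/3) + (4/13)·(33/5) = 487/65.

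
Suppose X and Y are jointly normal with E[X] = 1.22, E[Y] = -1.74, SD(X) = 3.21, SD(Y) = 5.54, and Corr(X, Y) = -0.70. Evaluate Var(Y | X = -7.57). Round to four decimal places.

For a bivariate normal, Var(Y | X=x) = σ_Y²(1 − ρ²).
Var(Y | X=-7.57) = (5.54)²·(1 − (-0.70)²) = 30.6916·0.51 = 15.6527.

15.6527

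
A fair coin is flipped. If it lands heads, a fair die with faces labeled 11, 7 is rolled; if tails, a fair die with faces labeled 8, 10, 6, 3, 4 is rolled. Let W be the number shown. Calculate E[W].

38/5

E[W | heads] = (11+7)/2 = 9.
E[W | tails] = (8+10+6+3+4)/5 = 31/5.
By the law of total expectation,
E[W] = (1/2)·(9) + (1/2)·(31/5) = 38/5.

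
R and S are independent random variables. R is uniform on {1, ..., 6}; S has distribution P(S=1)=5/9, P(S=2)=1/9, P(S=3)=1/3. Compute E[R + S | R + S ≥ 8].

P(R + S ≥ 8) = 7/54.
Summing (R+S)·P(x,y) over outcomes with R + S ≥ 8 gives 59/54.
E[R + S | R + S ≥ 8] = (59/54) / (7/54) = 59/7.

59/7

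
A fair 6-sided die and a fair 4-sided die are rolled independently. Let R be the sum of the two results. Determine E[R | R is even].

P(R is even) = 1/2.
Σ over the event: 2·1/24 + 4·1/8 + 6·1/6 + 8·1/8 + 10·1/24 = 3.
E[R | R is even] = (3) / (1/2) = 6.

6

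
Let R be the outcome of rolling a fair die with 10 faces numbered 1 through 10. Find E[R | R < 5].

5/2

Given R < 5, R is equally likely to be any of {1, 2, 3, 4}.
E[R | R < 5] = (1 + 2 + 3 + 4) / 4 = 5/2.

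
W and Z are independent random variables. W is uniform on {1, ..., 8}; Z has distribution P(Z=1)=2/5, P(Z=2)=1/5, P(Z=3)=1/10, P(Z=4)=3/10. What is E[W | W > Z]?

P(W > Z) = 57/80.
Summing W·P(x,y) over outcomes with W > Z gives 157/40.
E[W | W > Z] = (157/40) / (57/80) = 314/57.

314/57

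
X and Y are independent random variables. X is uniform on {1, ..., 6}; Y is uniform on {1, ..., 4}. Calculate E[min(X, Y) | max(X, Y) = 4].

16/7

Outcomes with max(X, Y) = 4: (1,4), (2,4), (3,4), (4,1), (4,2), (4,3), (4,4), each with probability 1/24.
E[min(X, Y) | max(X, Y) = 4] = (1 + 2 + 3 + 1 + 2 + 3 + 4) / 7 = 16/7.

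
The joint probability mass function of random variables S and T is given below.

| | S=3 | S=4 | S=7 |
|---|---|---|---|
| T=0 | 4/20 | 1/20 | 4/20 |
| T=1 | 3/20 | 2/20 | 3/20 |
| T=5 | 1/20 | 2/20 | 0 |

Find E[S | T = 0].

44/9

P(T = 0) = 9/20.
Summing S·P(S=x,T=y) over the conditioning event gives 11/5.
E[S | T = 0] = (11/5) / (9/20) = 44/9.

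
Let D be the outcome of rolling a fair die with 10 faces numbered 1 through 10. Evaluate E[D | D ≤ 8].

Given D ≤ 8, D is equally likely to be any of {1, 2, 3, 4, 5, 6, 7, 8}.
E[D | D ≤ 8] = (1 + 2 + 3 + 4 + 5 + 6 + 7 + 8) / 8 = 9/2.

9/2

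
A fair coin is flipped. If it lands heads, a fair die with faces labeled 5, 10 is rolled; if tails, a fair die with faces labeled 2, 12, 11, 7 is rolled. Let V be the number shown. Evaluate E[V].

31/4

E[V | heads] = (5+10)/2 = 15/2.
E[V | tails] = (2+12+11+7)/4 = 8.
E[V] = (1/2)·(15/2) + (1/2)·(8) = 31/4.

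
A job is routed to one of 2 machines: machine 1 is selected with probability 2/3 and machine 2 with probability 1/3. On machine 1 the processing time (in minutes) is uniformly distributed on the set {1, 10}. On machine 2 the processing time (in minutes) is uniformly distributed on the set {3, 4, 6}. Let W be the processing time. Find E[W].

46/9

E[W | machine 1] = (1+10)/2 = 11/2.
E[W | machine 2] = (3+4+6)/3 = 13/3.
E[W] = (2/3)·(11/2) + (1/3)·(13/3) = 46/9.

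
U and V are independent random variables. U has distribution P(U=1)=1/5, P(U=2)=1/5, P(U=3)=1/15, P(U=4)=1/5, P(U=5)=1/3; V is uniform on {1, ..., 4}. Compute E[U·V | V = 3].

P(V = 3) = 1/4.
Summing UV·P(x,y) over outcomes with V = 3 gives 49/20.
E[U·V | V = 3] = (49/20) / (1/4) = 49/5.

49/5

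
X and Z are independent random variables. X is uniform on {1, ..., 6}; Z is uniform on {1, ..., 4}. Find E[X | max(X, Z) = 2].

Outcomes with max(X, Z) = 2: (1,2), (2,1), (2,2), each with probability 1/24.
E[X | max(X, Z) = 2] = (1 + 2 + 2) / 3 = 5/3.

5/3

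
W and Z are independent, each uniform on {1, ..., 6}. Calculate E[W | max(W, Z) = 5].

35/9

Outcomes with max(W, Z) = 5: (1,5), (2,5), (3,5), (4,5), (5,1), (5,2), (5,3), (5,4), (5,5), each with probability 1/36.
E[W | max(W, Z) = 5] = (1 + 2 + 3 + 4 + 5 + 5 + 5 + 5 + 5) / 9 = 35/9.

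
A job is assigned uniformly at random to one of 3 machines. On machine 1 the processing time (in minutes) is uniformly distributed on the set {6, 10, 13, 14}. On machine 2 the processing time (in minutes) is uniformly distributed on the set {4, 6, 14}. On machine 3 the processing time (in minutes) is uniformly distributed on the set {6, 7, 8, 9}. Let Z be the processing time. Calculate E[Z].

E[Z | machine 1] = (6+10+13+14)/4 = 43/4.
E[Z | machine 2] = (4+6+14)/3 = 8.
E[Z | machine 3] = (6+7+8+9)/4 = 15/2.
E[Z] = (1/3)·(43/4) + (1/3)·(8) + (1/3)·(15/2) = 35/4.

35/4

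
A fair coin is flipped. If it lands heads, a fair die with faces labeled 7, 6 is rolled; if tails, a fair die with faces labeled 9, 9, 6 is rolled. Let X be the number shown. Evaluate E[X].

29/4

E[X | heads] = (7+6)/2 = 13/2.
E[X | tails] = (9+9+6)/3 = 8.
E[X] = (1/2)·(13/2) + (1/2)·(8) = 29/4.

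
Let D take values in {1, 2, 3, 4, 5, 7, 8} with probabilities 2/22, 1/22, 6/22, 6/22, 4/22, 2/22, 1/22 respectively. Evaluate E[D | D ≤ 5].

P(D ≤ 5) = 19/22.
Σ over the event: 1·1/11 + 2·1/22 + 3·3/11 + 4·3/11 + 5·2/11 = 3.
E[D | D ≤ 5] = (3) / (19/22) = 66/19.

66/19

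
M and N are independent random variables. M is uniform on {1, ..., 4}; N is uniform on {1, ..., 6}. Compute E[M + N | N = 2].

Outcomes with N = 2: (1,2), (2,2), (3,2), (4,2), each with probability 1/24.
E[M + N | N = 2] = (3 + 4 + 5 + 6) / 4 = 9/2.

9/2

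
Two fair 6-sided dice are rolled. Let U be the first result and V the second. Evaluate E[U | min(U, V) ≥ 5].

Outcomes with min(U, V) ≥ 5: (5,5), (5,6), (6,5), (6,6), each with probability 1/36.
E[U | min(U, V) ≥ 5] = (5 + 5 + 6 + 6) / 4 = 11/2.

11/2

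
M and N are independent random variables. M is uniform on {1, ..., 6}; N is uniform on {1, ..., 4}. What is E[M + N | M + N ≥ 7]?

P(M + N ≥ 7) = 5/12.
Summing (M+N)·P(x,y) over outcomes with M + N ≥ 7 gives 10/3.
E[M + N | M + N ≥ 7] = (10/3) / (5/12) = 8.

8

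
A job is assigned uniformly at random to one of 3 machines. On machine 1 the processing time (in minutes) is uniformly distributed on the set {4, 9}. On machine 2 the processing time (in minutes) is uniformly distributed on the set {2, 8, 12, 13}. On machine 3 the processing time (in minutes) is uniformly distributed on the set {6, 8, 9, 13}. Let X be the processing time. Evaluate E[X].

97/12

E[X | machine 1] = (4+9)/2 = 13/2.
E[X | machine 2] = (2+8+12+13)/4 = 35/4.
E[X | machine 3] = (6+8+9+13)/4 = 9.
E[X] = (1/3)·(13/2) + (1/3)·(35/4) + (1/3)·(9) = 97/12.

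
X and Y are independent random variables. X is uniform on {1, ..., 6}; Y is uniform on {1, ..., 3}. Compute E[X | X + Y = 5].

P(X + Y = 5) = 1/6.
Summing X·P(x,y) over outcomes with X + Y = 5 gives 1/2.
E[X | X + Y = 5] = (1/2) / (1/6) = 3.

3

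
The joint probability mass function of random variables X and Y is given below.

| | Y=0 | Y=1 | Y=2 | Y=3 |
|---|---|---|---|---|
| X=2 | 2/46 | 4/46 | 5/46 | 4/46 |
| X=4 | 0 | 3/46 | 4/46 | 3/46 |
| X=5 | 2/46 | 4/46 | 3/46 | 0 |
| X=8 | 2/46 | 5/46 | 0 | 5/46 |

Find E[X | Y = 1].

P(Y = 1) = 8/23.
Summing X·P(X=x,Y=y) over the conditioning event gives 40/23.
E[X | Y = 1] = (40/23) / (8/23) = 5.

5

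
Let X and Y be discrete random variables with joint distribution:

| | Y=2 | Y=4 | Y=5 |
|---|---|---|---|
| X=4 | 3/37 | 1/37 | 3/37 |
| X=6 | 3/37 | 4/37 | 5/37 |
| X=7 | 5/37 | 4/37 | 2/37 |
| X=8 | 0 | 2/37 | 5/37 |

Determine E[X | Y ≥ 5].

32/5

P(Y ≥ 5) = 15/37.
Σ X·P over the event = 4·(3/37) + 6·(5/37) + 7·(2/37) + 8·(5/37) = 96/37.
E[X | Y ≥ 5] = (96/37) / (15/37) = 32/5.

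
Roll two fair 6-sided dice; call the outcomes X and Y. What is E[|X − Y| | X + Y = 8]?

12/5

Outcomes with X + Y = 8: (2,6), (3,5), (4,4), (5,3), (6,2), each with probability 1/36.
E[|X − Y| | X + Y = 8] = (4 + 2 + 0 + 2 + 4) / 5 = 12/5.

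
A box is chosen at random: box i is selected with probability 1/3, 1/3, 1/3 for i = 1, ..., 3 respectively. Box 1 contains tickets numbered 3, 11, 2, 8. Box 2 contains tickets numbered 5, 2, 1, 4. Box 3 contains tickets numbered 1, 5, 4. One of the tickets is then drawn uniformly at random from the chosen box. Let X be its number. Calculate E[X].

E[X | box 1] = (3+11+2+8)/4 = 6.
E[X | box 2] = (5+2+1+4)/4 = 3.
E[X | box 3] = (1+5+4)/3 = 10/3.
E[X] = (1/3)·(6) + (1/3)·(3) + (1/3)·(10/3) = 37/9.

37/9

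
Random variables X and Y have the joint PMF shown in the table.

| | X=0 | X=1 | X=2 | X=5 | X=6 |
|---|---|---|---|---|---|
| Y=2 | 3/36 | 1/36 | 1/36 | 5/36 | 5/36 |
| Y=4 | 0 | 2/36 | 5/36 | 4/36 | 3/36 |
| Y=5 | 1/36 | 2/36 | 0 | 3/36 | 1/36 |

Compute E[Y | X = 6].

P(X = 6) = 1/4.
Σ Y·P over the event = 2·(5/36) + 4·(3/36) + 5·(1/36) = 3/4.
E[Y | X = 6] = (3/4) / (1/4) = 3.

3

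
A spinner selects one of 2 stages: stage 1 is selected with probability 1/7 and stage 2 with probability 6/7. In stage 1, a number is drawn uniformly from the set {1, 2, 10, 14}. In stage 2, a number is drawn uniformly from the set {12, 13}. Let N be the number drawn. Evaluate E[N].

E[N | stage 1] = (1+2+10+14)/4 = 27/4.
E[N | stage 2] = (12+13)/2 = 25/2.
E[N] = (1/7)·(27/4) + (6/7)·(25/2) = 327/28.

327/28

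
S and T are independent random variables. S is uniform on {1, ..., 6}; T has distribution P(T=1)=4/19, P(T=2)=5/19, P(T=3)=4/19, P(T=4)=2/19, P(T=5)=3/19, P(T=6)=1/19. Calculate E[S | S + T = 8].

23/5

P(S + T = 8) = 5/38.
Summing S·P(x,y) over outcomes with S + T = 8 gives 23/38.
E[S | S + T = 8] = (23/38) / (5/38) = 23/5.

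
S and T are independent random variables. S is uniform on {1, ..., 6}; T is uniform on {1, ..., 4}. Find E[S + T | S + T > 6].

Outcomes with S + T > 6: (3,4), (4,3), (4,4), (5,2), (5,3), (5,4), (6,1), (6,2), (6,3), (6,4), each with probability 1/24.
E[S + T | S + T > 6] = (7 + 7 + 8 + 7 + 8 + 9 + 7 + 8 + 9 + 10) / 10 = 8.

8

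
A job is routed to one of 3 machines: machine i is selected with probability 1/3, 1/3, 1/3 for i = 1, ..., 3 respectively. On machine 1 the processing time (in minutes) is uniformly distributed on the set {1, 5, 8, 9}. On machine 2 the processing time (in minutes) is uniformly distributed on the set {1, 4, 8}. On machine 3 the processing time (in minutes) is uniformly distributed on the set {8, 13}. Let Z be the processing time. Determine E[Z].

E[Z | machine 1] = (1+5+8+9)/4 = 23/4.
E[Z | machine 2] = (1+4+8)/3 = 13/3.
E[Z | machine 3] = (8+13)/2 = 21/2.
E[Z] = (1/3)·(23/4) + (1/3)·(13/3) + (1/3)·(21/2) = 247/36.

247/36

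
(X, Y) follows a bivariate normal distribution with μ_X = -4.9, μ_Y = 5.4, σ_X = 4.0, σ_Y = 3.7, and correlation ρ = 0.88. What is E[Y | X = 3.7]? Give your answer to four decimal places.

The regression of Y on X has slope ρ·σ_Y/σ_X and passes through (μ_X, μ_Y).
E[Y | X=3.7] = 5.4 + (0.88)·(3.7/4.0)·(3.7 − (-4.9)) = 5.4 + (0.814)·(8.6) = 12.4004.

12.4004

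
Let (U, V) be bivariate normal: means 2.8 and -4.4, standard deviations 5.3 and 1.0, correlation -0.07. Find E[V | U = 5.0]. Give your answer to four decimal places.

-4.4291

For a bivariate normal, E[V | U=x] = μ_V + ρ·(σ_V/σ_U)·(x − μ_U).
E[V | U=5.0] = -4.4 + (-0.07)·(1.0/5.3)·(5.0 − (2.8)) = -4.4 + (-0.013208)·(2.2) = -4.4291.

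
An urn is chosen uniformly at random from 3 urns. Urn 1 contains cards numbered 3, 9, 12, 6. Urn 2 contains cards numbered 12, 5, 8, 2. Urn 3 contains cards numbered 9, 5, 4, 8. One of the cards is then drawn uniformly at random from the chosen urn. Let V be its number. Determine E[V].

83/12

E[V | urn 1] = (3+9+12+6)/4 = 15/2.
E[V | urn 2] = (12+5+8+2)/4 = 27/4.
E[V | urn 3] = (9+5+4+8)/4 = 13/2.
E[V] = (1/3)·(15/2) + (1/3)·(27/4) + (1/3)·(13/2) = 83/12.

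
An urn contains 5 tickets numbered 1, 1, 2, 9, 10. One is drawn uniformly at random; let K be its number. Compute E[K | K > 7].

P(K > 7) = 2/5.
Σ over the event: 9·1/5 + 10·1/5 = 19/5.
E[K | K > 7] = (19/5) / (2/5) = 19/2.

19/2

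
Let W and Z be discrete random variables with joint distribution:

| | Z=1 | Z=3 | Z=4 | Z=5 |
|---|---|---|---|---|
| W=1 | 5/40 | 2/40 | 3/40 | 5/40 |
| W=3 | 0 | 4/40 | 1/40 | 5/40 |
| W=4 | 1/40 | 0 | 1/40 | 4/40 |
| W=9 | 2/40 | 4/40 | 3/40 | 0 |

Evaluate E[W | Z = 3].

5

P(Z = 3) = 1/4.
Σ W·P over the event = 1·(2/40) + 3·(4/40) + 9·(4/40) = 5/4.
E[W | Z = 3] = (5/4) / (1/4) = 5.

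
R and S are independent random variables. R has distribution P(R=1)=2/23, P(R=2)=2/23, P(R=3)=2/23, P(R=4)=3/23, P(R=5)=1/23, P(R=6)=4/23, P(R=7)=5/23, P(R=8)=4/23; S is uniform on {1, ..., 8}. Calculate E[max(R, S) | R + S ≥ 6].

1083/163

P(R + S ≥ 6) = 163/184.
Summing max(R,S)·P(x,y) over outcomes with R + S ≥ 6 gives 1083/184.
E[max(R, S) | R + S ≥ 6] = (1083/184) / (163/184) = 1083/163.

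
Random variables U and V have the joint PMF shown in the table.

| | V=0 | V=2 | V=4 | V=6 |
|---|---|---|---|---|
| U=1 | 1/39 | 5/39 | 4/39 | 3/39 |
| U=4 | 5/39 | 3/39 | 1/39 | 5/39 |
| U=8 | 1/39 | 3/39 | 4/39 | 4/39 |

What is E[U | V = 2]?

41/11

P(V = 2) = 11/39.
Σ U·P over the event = 1·(5/39) + 4·(3/39) + 8·(3/39) = 41/39.
E[U | V = 2] = (41/39) / (11/39) = 41/11.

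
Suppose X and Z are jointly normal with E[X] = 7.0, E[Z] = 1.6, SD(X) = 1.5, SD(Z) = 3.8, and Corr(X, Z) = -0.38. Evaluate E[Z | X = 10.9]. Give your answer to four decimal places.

-2.1544

For a bivariate normal, E[Z | X=x] = μ_Z + ρ·(σ_Z/σ_X)·(x − μ_X).
E[Z | X=10.9] = 1.6 + (-0.38)·(3.8/1.5)·(10.9 − (7.0)) = 1.6 + (-0.96267)·(3.9) = -2.1544.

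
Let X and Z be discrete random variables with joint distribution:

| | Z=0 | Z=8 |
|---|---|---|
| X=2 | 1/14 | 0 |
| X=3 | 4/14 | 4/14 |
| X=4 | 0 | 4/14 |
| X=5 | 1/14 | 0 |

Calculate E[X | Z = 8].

7/2

P(Z = 8) = 4/7.
Summing X·P(X=x,Z=y) over the conditioning event gives 2.
E[X | Z = 8] = (2) / (4/7) = 7/2.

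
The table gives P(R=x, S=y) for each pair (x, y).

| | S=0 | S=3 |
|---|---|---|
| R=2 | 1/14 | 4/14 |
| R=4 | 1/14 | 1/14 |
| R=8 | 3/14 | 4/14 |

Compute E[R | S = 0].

6

P(S = 0) = 5/14.
Σ R·P over the event = 2·(1/14) + 4·(1/14) + 8·(3/14) = 15/7.
E[R | S = 0] = (15/7) / (5/14) = 6.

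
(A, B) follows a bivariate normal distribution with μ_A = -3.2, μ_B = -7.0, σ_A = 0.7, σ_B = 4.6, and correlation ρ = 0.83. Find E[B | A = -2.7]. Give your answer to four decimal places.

E[B | A=x] = μ_B + ρ(σ_B/σ_A)(x − μ_A) for jointly normal variables.
E[B | A=-2.7] = -7.0 + (0.83)·(4.6/0.7)·(-2.7 − (-3.2)) = -7.0 + (5.4543)·(0.5) = -4.2729.

-4.2729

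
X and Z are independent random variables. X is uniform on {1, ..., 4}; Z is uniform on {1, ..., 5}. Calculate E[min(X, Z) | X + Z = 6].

Outcomes with X + Z = 6: (1,5), (2,4), (3,3), (4,2), each with probability 1/20.
E[min(X, Z) | X + Z = 6] = (1 + 2 + 3 + 2) / 4 = 2.

2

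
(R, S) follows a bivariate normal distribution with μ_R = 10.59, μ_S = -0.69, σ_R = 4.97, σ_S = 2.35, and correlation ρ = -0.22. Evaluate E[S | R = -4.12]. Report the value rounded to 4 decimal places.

0.8402

E[S | R=x] = μ_S + ρ(σ_S/σ_R)(x − μ_R) for jointly normal variables.
E[S | R=-4.12] = -0.69 + (-0.22)·(2.35/4.97)·(-4.12 − (10.59)) = -0.69 + (-0.104024)·(-14.71) = 0.8402.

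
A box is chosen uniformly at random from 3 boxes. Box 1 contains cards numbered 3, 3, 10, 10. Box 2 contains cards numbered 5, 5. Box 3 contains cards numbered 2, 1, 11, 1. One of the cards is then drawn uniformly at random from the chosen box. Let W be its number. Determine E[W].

E[W | box 1] = (3+3+10+10)/4 = 13/2.
E[W | box 2] = (5+5)/2 = 5.
E[W | box 3] = (2+1+11+1)/4 = 15/4.
E[W] = (1/3)·(13/2) + (1/3)·(5) + (1/3)·(15/4) = 61/12.

61/12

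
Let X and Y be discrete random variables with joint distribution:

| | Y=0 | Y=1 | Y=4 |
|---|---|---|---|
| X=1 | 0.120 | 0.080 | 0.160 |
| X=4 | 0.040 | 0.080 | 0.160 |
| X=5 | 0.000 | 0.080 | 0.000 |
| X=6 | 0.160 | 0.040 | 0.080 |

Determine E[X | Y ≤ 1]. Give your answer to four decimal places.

3.8000

P(Y ≤ 1) = 0.600.
Summing X·P(X=x,Y=y) over the conditioning event gives 2.280.
E[X | Y ≤ 1] = (2.280) / (0.600) = 3.8000.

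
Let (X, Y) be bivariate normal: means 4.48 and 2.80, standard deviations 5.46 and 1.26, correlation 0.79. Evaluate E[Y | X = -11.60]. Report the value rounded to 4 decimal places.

-0.1315

E[Y | X=x] = μ_Y + ρ(σ_Y/σ_X)(x − μ_X) for jointly normal variables.
E[Y | X=-11.60] = 2.80 + (0.79)·(1.26/5.46)·(-11.60 − (4.48)) = 2.80 + (0.18231)·(-16.08) = -0.1315.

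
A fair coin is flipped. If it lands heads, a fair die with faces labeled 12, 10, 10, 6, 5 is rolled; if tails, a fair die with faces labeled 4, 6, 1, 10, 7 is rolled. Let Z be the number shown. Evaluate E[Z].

71/10

E[Z | heads] = (12+10+10+6+5)/5 = 43/5.
E[Z | tails] = (4+6+1+10+7)/5 = 28/5.
By the law of total expectation,
E[Z] = (1/2)·(43/5) + (1/2)·(28/5) = 71/10.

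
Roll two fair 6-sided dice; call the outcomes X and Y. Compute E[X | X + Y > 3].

122/33

P(X + Y > 3) = 11/12.
Summing X·P(x,y) over outcomes with X + Y > 3 gives 61/18.
E[X | X + Y > 3] = (61/18) / (11/12) = 122/33.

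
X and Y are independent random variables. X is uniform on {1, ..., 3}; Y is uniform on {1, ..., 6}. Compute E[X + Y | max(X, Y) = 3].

24/5

Outcomes with max(X, Y) = 3: (1,3), (2,3), (3,1), (3,2), (3,3), each with probability 1/18.
E[X + Y | max(X, Y) = 3] = (4 + 5 + 4 + 5 + 6) / 5 = 24/5.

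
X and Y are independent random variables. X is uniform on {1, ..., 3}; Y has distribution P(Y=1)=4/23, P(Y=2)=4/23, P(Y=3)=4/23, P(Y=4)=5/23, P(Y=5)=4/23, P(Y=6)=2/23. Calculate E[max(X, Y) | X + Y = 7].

P(X + Y = 7) = 11/69.
Summing max(X,Y)·P(x,y) over outcomes with X + Y = 7 gives 52/69.
E[max(X, Y) | X + Y = 7] = (52/69) / (11/69) = 52/11.

52/11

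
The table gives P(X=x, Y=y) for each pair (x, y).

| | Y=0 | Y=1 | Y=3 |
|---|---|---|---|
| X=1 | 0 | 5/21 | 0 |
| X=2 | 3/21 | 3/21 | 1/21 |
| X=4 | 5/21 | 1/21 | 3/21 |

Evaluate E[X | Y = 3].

P(Y = 3) = 4/21.
Summing X·P(X=x,Y=y) over the conditioning event gives 2/3.
E[X | Y = 3] = (2/3) / (4/21) = 7/2.

7/2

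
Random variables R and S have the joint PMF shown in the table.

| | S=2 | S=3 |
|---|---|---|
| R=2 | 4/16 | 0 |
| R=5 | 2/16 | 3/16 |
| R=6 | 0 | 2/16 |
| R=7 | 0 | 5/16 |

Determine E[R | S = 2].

3

P(S = 2) = 3/8.
Σ R·P over the event = 2·(4/16) + 5·(2/16) = 9/8.
E[R | S = 2] = (9/8) / (3/8) = 3.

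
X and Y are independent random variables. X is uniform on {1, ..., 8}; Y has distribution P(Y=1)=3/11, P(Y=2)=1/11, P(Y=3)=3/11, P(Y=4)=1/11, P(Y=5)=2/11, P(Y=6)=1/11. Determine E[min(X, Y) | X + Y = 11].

P(X + Y = 11) = 7/88.
Summing min(X,Y)·P(x,y) over outcomes with X + Y = 11 gives 7/22.
E[min(X, Y) | X + Y = 11] = (7/22) / (7/88) = 4.

4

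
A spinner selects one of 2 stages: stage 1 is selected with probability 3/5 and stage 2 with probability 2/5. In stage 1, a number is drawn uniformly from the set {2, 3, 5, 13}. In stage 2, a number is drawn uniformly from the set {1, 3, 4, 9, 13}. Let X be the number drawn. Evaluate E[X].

117/20

E[X | stage 1] = (2+3+5+13)/4 = 23/4.
E[X | stage 2] = (1+3+4+9+13)/5 = 6.
E[X] = (3/5)·(23/4) + (2/5)·(6) = 117/20.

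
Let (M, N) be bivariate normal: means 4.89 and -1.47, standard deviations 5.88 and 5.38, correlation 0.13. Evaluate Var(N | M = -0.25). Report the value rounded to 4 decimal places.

For a bivariate normal, Var(N | M=x) = σ_N²(1 − ρ²).
Var(N | M=-0.25) = (5.38)²·(1 − (0.13)²) = 28.9444·0.9831 = 28.4552.

28.4552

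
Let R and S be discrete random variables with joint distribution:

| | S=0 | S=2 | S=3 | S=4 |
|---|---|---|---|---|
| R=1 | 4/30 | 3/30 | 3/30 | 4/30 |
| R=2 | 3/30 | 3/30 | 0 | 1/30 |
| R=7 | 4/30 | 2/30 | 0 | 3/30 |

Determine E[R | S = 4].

27/8

P(S = 4) = 4/15.
Σ R·P over the event = 1·(4/30) + 2·(1/30) + 7·(3/30) = 9/10.
E[R | S = 4] = (9/10) / (4/15) = 27/8.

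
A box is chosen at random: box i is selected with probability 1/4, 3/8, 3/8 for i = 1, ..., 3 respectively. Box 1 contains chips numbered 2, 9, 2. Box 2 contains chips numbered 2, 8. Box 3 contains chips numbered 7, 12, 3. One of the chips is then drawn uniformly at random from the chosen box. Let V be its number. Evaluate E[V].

137/24

E[V | box 1] = (2+9+2)/3 = 13/3.
E[V | box 2] = (2+8)/2 = 5.
E[V | box 3] = (7+12+3)/3 = 22/3.
E[V] = (1/4)·(13/3) + (3/8)·(5) + (3/8)·(22/3) = 137/24.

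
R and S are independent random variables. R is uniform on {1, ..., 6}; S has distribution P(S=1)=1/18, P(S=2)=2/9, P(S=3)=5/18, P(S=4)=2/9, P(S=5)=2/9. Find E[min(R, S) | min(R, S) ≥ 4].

P(min(R, S) ≥ 4) = 2/9.
Summing min(R,S)·P(x,y) over outcomes with min(R, S) ≥ 4 gives 26/27.
E[min(R, S) | min(R, S) ≥ 4] = (26/27) / (2/9) = 13/3.

13/3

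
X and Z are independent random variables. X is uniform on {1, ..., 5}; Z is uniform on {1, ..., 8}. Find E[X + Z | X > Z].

6

P(X > Z) = 1/4.
Summing (X+Z)·P(x,y) over outcomes with X > Z gives 3/2.
E[X + Z | X > Z] = (3/2) / (1/4) = 6.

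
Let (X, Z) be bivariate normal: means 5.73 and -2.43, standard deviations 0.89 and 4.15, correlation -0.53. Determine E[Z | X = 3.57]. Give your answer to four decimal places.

For a bivariate normal, E[Z | X=x] = μ_Z + ρ·(σ_Z/σ_X)·(x − μ_X).
E[Z | X=3.57] = -2.43 + (-0.53)·(4.15/0.89)·(3.57 − (5.73)) = -2.43 + (-2.47135)·(-2.16) = 2.9081.

2.9081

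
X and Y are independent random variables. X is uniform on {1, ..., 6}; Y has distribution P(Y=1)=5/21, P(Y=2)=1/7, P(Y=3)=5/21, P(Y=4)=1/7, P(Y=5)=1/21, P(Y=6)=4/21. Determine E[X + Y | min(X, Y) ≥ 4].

P(min(X, Y) ≥ 4) = 4/21.
Summing (X+Y)·P(x,y) over outcomes with min(X, Y) ≥ 4 gives 27/14.
E[X + Y | min(X, Y) ≥ 4] = (27/14) / (4/21) = 81/8.

81/8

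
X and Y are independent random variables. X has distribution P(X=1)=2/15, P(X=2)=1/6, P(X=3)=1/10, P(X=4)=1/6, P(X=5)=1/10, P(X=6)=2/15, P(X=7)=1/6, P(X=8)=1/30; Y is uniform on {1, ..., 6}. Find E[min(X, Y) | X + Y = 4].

P(X + Y = 4) = 1/15.
Summing min(X,Y)·P(x,y) over outcomes with X + Y = 4 gives 17/180.
E[min(X, Y) | X + Y = 4] = (17/180) / (1/15) = 17/12.

17/12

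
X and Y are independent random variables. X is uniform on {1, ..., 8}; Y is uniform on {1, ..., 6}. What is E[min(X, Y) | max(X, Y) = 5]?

P(max(X, Y) = 5) = 3/16.
Summing min(X,Y)·P(x,y) over outcomes with max(X, Y) = 5 gives 25/48.
E[min(X, Y) | max(X, Y) = 5] = (25/48) / (3/16) = 25/9.

25/9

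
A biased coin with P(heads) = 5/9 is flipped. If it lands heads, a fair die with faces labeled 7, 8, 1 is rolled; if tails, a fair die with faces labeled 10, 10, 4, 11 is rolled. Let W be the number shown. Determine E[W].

185/27

E[W | heads] = (7+8+1)/3 = 16/3.
E[W | tails] = (10+10+4+11)/4 = 35/4.
E[W] = (5/9)·(16/3) + (4/9)·(35/4) = 185/27.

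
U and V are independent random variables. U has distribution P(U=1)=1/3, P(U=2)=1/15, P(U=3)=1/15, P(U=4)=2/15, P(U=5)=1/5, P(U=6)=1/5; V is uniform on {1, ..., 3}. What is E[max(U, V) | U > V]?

131/27

P(U > V) = 3/5.
Summing max(U,V)·P(x,y) over outcomes with U > V gives 131/45.
E[max(U, V) | U > V] = (131/45) / (3/5) = 131/27.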